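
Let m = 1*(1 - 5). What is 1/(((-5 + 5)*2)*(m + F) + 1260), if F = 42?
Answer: 1/1260 ≈ 0.00079365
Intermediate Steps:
m = -4 (m = 1*(-4) = -4)
1/(((-5 + 5)*2)*(m + F) + 1260) = 1/(((-5 + 5)*2)*(-4 + 42) + 1260) = 1/((0*2)*38 + 1260) = 1/(0*38 + 1260) = 1/(0 + 1260) = 1/1260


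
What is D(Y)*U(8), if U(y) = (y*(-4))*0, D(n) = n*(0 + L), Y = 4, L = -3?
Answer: 0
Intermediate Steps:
D(n) = -3*n (D(n) = n*(0 - 3) = n*(-3) = -3*n)
U(y) = 0 (U(y) = -4*y*0 = 0)
D(Y)*U(8) = -3*4*0 = -12*0 = 0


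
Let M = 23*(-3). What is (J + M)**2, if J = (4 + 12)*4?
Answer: 25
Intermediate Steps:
M = -69
J = 64 (J = 16*4 = 64)
(J + M)**2 = (64 - 69)**2 = (-5)**2 = 25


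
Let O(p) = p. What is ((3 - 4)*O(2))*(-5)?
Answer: 10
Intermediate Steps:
((3 - 4)*O(2))*(-5) = ((3 - 4)*2)*(-5) = -1*2*(-5) = -2*(-5) = 10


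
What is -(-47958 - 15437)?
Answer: 63395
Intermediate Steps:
-(-47958 - 15437) = -1*(-63395) = 63395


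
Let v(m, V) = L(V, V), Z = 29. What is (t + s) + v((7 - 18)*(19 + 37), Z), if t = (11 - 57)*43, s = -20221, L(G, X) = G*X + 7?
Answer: -21351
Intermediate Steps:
L(G, X) = 7 + G*X
v(m, V) = 7 + V² (v(m, V) = 7 + V*V = 7 + V²)
t = -1978 (t = -46*43 = -1978)
(t + s) + v((7 - 18)*(19 + 37), Z) = (-1978 - 20221) + (7 + 29²) = -22199 + (7 + 841) = -22199 + 848 = -21351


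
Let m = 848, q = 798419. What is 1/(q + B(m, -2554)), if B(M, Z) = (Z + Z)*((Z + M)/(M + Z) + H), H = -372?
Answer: 1/2693487 ≈ 3.7127e-7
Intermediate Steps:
B(M, Z) = -742*Z (B(M, Z) = (Z + Z)*((Z + M)/(M + Z) - 372) = (2*Z)*((M + Z)/(M + Z) - 372) = (2*Z)*(1 - 372) = (2*Z)*(-371) = -742*Z)
1/(q + B(m, -2554)) = 1/(798419 - 742*(-2554)) = 1/(798419 + 1895068) = 1/2693487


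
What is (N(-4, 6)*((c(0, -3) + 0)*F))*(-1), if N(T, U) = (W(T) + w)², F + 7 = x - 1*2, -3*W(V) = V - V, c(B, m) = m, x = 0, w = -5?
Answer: -675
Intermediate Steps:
W(V) = 0 (W(V) = -(V - V)/3 = -⅓*0 = 0)
F = -9 (F = -7 + (0 - 1*2) = -7 + (0 - 2) = -7 - 2 = -9)
N(T, U) = 25 (N(T, U) = (0 - 5)² = (-5)² = 25)
(N(-4, 6)*((c(0, -3) + 0)*F))*(-1) = (25*((-3 + 0)*(-9)))*(-1) = (25*(-3*(-9)))*(-1) = (25*27)*(-1) = 675*(-1) = -675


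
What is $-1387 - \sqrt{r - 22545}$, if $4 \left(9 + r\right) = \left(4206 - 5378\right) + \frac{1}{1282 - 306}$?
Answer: $-1387 - \frac{i \sqrt{5440875907}}{488} \approx -1387.0 - 151.15 i$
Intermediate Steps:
$r = - \frac{1179007}{3904}$ ($r = -9 + \frac{\left(4206 - 5378\right) + \frac{1}{1282 - 306}}{4} = -9 + \frac{-1172 + \frac{1}{976}}{4} = -9 + \frac{1}{4} \left(- \frac{1143871}{976}\right) = -9 - \frac{1143871}{3904} = - \frac{1179007}{3904} \approx -302.0$)
$-1387 - \sqrt{r - 22545} = -1387 - \sqrt{- \frac{1179007}{3904} - 22545} = -1387 - \sqrt{- \frac{89194687}{3904}} = -1387 - \frac{i \sqrt{5440875907}}{488}$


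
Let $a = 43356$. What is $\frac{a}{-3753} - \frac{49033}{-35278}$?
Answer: $- \frac{448497373}{44132778} \approx -10.162$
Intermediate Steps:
$\frac{a}{-3753} - \frac{49033}{-35278} = \frac{43356}{-3753} - \frac{49033}{-35278} = 43356 \left(- \frac{1}{3753}\right) - - \frac{49033}{35278} = - \frac{14452}{1251} + \frac{49033}{35278} = - \frac{448497373}{44132778}$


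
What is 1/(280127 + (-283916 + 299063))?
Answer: 1/295274 ≈ 3.3867e-6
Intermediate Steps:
1/(280127 + (-283916 + 299063)) = 1/(280127 + 15147) = 1/295274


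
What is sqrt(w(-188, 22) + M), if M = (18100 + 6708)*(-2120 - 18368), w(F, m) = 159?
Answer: I*sqrt(508266145) ≈ 22545.0*I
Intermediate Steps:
M = -508266304 (M = 24808*(-20488) = -508266304)
sqrt(w(-188, 22) + M) = sqrt(159 - 508266304) = sqrt(-508266145) = I*sqrt(508266145)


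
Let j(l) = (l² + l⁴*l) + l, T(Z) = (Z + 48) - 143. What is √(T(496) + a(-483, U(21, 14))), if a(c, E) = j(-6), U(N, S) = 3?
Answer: I*√7345 ≈ 85.703*I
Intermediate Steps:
T(Z) = -95 + Z (T(Z) = (48 + Z) - 143 = -95 + Z)
j(l) = l + l² + l⁵ (j(l) = (l² + l⁵) + l = l + l² + l⁵)
a(c, E) = -7746 (a(c, E) = -6*(1 - 6 + (-6)⁴) = -6*(1 - 6 + 1296) = -6*1291 = -7746)
√(T(496) + a(-483, U(21, 14))) = √((-95 + 496) - 7746) = √(401 - 7746) = √(-7345) = I*√7345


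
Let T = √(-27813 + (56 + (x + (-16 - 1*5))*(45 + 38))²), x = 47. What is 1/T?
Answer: √4873983/4873983 ≈ 0.00045296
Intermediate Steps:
T = √4873983 (T = √(-27813 + (56 + (47 + (-16 - 1*5))*(45 + 38))²) = √(-27813 + (56 + (47 + (-16 - 5))*83)²) = √(-27813 + (56 + (47 - 21)*83)²) = √(-27813 + (56 + 26*83)²) = √(-27813 + (56 + 2158)²) = √(-27813 + 2214²) = √(-27813 + 4901796) = √4873983 ≈ 2207.7)
1/T = 1/(√4873983) = √4873983/4873983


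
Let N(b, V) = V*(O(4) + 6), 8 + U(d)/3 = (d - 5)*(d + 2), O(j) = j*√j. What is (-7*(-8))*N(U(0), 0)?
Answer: 0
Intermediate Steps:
O(j) = j^(3/2)
U(d) = -24 + 3*(-5 + d)*(2 + d) (U(d) = -24 + 3*((d - 5)*(d + 2)) = -24 + 3*((-5 + d)*(2 + d)) = -24 + 3*(-5 + d)*(2 + d))
N(b, V) = 14*V (N(b, V) = V*(4^(3/2) + 6) = V*(8 + 6) = V*14 = 14*V)
(-7*(-8))*N(U(0), 0) = (-7*(-8))*(14*0) = 56*0 = 0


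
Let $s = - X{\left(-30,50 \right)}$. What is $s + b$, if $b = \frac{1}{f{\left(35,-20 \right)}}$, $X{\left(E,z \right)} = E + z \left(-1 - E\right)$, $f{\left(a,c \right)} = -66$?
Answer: $- \frac{93721}{66} \approx -1420.0$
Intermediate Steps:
$s = -1420$ ($s = - (-30 - 50 - \left(-30\right) 50) = - (-30 - 50 + 1500) = \left(-1\right) 1420 = -1420$)
$b = - \frac{1}{66}$ ($b = \frac{1}{-66} = - \frac{1}{66} \approx -0.015152$)
$s + b = -1420 - \frac{1}{66} = - \frac{93721}{66}$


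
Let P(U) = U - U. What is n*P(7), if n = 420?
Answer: 0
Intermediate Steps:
P(U) = 0
n*P(7) = 420*0 = 0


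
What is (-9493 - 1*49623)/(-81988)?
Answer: 14779/20497 ≈ 0.72103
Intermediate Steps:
(-9493 - 1*49623)/(-81988) = (-9493 - 49623)*(-1/81988) = -59116*(-1/81988) = 14779/20497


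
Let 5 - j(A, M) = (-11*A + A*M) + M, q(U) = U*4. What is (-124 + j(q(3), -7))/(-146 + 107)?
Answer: -8/3 ≈ -2.6667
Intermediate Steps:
q(U) = 4*U
j(A, M) = 5 - M + 11*A - A*M (j(A, M) = 5 - ((-11*A + A*M) + M) = 5 - (M - 11*A + A*M) = 5 + (-M + 11*A - A*M) = 5 - M + 11*A - A*M)
(-124 + j(q(3), -7))/(-146 + 107) = (-124 + (5 - 1*(-7) + 11*(4*3) - 1*4*3*(-7)))/(-146 + 107) = (-124 + (5 + 7 + 11*12 - 1*12*(-7)))/(-39) = -(-124 + (5 + 7 + 132 + 84))/39 = -(-124 + 228)/39 = -1/39*104 = -8/3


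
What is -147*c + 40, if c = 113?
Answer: -16571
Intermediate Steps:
-147*c + 40 = -147*113 + 40 = -16611 + 40 = -16571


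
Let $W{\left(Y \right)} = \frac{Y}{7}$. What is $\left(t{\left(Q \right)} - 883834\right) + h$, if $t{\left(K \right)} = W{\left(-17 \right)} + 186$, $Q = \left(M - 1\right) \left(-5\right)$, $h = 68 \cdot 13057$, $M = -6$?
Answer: $\frac{29579}{7} \approx 4225.6$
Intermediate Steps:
$W{\left(Y \right)} = \frac{Y}{7}$ ($W{\left(Y \right)} = Y \frac{1}{7} = \frac{Y}{7}$)
$h = 887876$
$Q = 35$ ($Q = \left(-6 - 1\right) \left(-5\right) = \left(-7\right) \left(-5\right) = 35$)
$t{\left(K \right)} = \frac{1285}{7}$ ($t{\left(K \right)} = \frac{1}{7} \left(-17\right) + 186 = - \frac{17}{7} + 186 = \frac{1285}{7}$)
$\left(t{\left(Q \right)} - 883834\right) + h = \left(\frac{1285}{7} - 883834\right) + 887876 = - \frac{6185553}{7} + 887876 = \frac{29579}{7}$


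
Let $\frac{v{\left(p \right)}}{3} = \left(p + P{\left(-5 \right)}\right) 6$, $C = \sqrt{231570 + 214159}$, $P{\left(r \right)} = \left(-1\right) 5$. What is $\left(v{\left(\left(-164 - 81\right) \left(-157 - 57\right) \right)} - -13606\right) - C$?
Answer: $957256 - \sqrt{445729} \approx 9.5659 \cdot 10^{5}$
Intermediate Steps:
$P{\left(r \right)} = -5$
$C = \sqrt{445729} \approx 667.63$
$v{\left(p \right)} = -90 + 18 p$ ($v{\left(p \right)} = 3 \left(p - 5\right) 6 = 3 \left(-5 + p\right) 6 = 3 \left(-30 + 6 p\right) = -90 + 18 p$)
$\left(v{\left(\left(-164 - 81\right) \left(-157 - 57\right) \right)} - -13606\right) - C = \left(\left(-90 + 18 \left(-164 - 81\right) \left(-157 - 57\right)\right) - -13606\right) - \sqrt{445729} = \left(\left(-90 + 18 \left(\left(-245\right) \left(-214\right)\right)\right) + 13606\right) - \sqrt{445729} = \left(\left(-90 + 18 \cdot 52430\right) + 13606\right) - \sqrt{445729} = \left(\left(-90 + 943740\right) + 13606\right) - \sqrt{445729} = \left(943650 + 13606\right) - \sqrt{445729} = 957256 - \sqrt{445729}$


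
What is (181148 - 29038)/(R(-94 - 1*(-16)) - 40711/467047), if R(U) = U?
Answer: -71042519170/36470377 ≈ -1948.0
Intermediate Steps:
(181148 - 29038)/(R(-94 - 1*(-16)) - 40711/467047) = (181148 - 29038)/((-94 - 1*(-16)) - 40711/467047) = 152110/((-94 + 16) - 40711*1/467047) = 152110/(-78 - 40711/467047) = 152110/(-36470377/467047) = 152110*(-467047/36470377) = -71042519170/36470377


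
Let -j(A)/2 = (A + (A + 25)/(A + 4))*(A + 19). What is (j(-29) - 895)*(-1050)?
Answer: 1545390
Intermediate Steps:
j(A) = -2*(19 + A)*(A + (25 + A)/(4 + A)) (j(A) = -2*(A + (A + 25)/(A + 4))*(A + 19) = -2*(A + (25 + A)/(4 + A))*(19 + A) = -2*(19 + A)*(A + (25 + A)/(4 + A)))
(j(-29) - 895)*(-1050) = (2*(-475 - 1*(-29)³ - 120*(-29) - 24*(-29)²)/(4 - 29) - 895)*(-1050) = (2*(-475 - 1*(-24389) + 3480 - 24*841)/(-25) - 895)*(-1050) = (2*(-1/25)*(-475 + 24389 + 3480 - 20184) - 895)*(-1050) = (2*(-1/25)*7210 - 895)*(-1050) = (-2884/5 - 895)*(-1050) = -7359/5*(-1050) = 1545390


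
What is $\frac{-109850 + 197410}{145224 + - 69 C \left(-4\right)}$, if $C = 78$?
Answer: $\frac{10945}{20844} \approx 0.52509$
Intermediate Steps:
$\frac{-109850 + 197410}{145224 + - 69 C \left(-4\right)} = \frac{-109850 + 197410}{145224 + \left(-69\right) 78 \left(-4\right)} = \frac{87560}{145224 - -21528} = \frac{87560}{145224 + 21528} = \frac{87560}{166752} = 87560 \cdot \frac{1}{166752} = \frac{10945}{20844}$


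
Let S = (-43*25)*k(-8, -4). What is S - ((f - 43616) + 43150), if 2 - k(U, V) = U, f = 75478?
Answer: -85762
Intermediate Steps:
k(U, V) = 2 - U
S = -10750 (S = (-43*25)*(2 - 1*(-8)) = -1075*(2 + 8) = -1075*10 = -10750)
S - ((f - 43616) + 43150) = -10750 - ((75478 - 43616) + 43150) = -10750 - (31862 + 43150) = -10750 - 1*75012 = -10750 - 75012 = -85762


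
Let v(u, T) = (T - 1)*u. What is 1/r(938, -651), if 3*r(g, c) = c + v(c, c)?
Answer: 1/141267 ≈ 7.0788e-6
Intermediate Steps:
v(u, T) = u*(-1 + T) (v(u, T) = (-1 + T)*u = u*(-1 + T))
r(g, c) = c/3 + c*(-1 + c)/3 (r(g, c) = (c + c*(-1 + c))/3 = c/3 + c*(-1 + c)/3)
1/r(938, -651) = 1/((1/3)*(-651)**2) = 1/((1/3)*423801) = 1/141267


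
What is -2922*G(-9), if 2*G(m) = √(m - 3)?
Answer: -2922*I*√3 ≈ -5061.1*I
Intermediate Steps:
G(m) = √(-3 + m)/2 (G(m) = √(m - 3)/2 = √(-3 + m)/2)
-2922*G(-9) = -1461*√(-3 - 9) = -1461*√(-12) = -1461*2*I*√3 = -2922*I*√3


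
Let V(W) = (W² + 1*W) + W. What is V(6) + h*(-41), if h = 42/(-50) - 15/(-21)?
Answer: 9302/175 ≈ 53.154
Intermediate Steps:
V(W) = W² + 2*W (V(W) = (W² + W) + W = (W + W²) + W = W² + 2*W)
h = -22/175 (h = 42*(-1/50) - 15*(-1/21) = -21/25 + 5/7 = -22/175 ≈ -0.12571)
V(6) + h*(-41) = 6*(2 + 6) - 22/175*(-41) = 6*8 + 902/175 = 48 + 902/175 = 9302/175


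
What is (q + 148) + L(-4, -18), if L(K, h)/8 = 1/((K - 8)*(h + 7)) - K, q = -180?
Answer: 2/33 ≈ 0.060606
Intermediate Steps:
L(K, h) = -8*K + 8/((-8 + K)*(7 + h)) (L(K, h) = 8*(1/((K - 8)*(h + 7)) - K) = 8*(1/((-8 + K)*(7 + h)) - K) = 8*(-K + 1/((-8 + K)*(7 + h))) = -8*K + 8/((-8 + K)*(7 + h)))
(q + 148) + L(-4, -18) = (-180 + 148) + 8*(1 - 7*(-4)² + 56*(-4) - 1*(-18)*(-4)² + 8*(-4)*(-18))/(-56 - 8*(-18) + 7*(-4) - 4*(-18)) = -32 + 8*(1 - 7*16 - 224 - 1*(-18)*16 + 576)/(-56 + 144 - 28 + 72) = -32 + 8*(1 - 112 - 224 + 288 + 576)/132 = -32 + 8*(1/132)*529 = -32 + 1058/33 = 2/33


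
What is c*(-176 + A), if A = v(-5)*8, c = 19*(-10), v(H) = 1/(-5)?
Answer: 33744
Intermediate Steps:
v(H) = -⅕
c = -190
A = -8/5 (A = -⅕*8 = -8/5 ≈ -1.6000)
c*(-176 + A) = -190*(-176 - 8/5) = -190*(-888/5) = 33744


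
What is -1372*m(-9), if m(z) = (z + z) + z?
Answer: 37044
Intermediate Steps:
m(z) = 3*z (m(z) = 2*z + z = 3*z)
-1372*m(-9) = -4116*(-9) = -1372*(-27) = 37044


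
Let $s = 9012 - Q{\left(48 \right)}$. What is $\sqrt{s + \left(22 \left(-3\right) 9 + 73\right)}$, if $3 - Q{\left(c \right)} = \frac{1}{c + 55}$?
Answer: $\frac{\sqrt{90049295}}{103} \approx 92.13$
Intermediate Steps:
$Q{\left(c \right)} = 3 - \frac{1}{55 + c}$ ($Q{\left(c \right)} = 3 - \frac{1}{c + 55} = 3 - \frac{1}{55 + c}$)
$s = \frac{927928}{103}$ ($s = 9012 - \frac{164 + 3 \cdot 48}{55 + 48} = 9012 - \frac{164 + 144}{103} = 9012 - \frac{1}{103} \cdot 308 = 9012 - \frac{308}{103} = \frac{927928}{103} \approx 9009.0$)
$\sqrt{s + \left(22 \left(-3\right) 9 + 73\right)} = \sqrt{\frac{927928}{103} + \left(22 \left(-3\right) 9 + 73\right)} = \sqrt{\frac{927928}{103} + \left(\left(-66\right) 9 + 73\right)} = \sqrt{\frac{927928}{103} + \left(-594 + 73\right)} = \sqrt{\frac{927928}{103} - 521} = \sqrt{\frac{874265}{103}} = \frac{\sqrt{90049295}}{103}$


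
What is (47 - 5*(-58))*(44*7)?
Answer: 103796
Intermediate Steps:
(47 - 5*(-58))*(44*7) = (47 + 290)*308 = 337*308 = 103796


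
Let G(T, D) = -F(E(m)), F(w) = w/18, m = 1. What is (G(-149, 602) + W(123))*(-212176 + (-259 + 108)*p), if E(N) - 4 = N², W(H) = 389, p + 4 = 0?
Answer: -82242738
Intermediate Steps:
p = -4 (p = -4 + 0 = -4)
E(N) = 4 + N²
F(w) = w/18 (F(w) = w*(1/18) = w/18)
G(T, D) = -5/18 (G(T, D) = -(4 + 1²)/18 = -(4 + 1)/18 = -5/18)
(G(-149, 602) + W(123))*(-212176 + (-259 + 108)*p) = (-5/18 + 389)*(-212176 + (-259 + 108)*(-4)) = 6997*(-212176 - 151*(-4))/18 = 6997*(-212176 + 604)/18 = (6997/18)*(-211572) = -82242738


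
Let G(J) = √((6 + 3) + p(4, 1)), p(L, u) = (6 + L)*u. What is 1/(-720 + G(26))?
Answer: -720/518381 - √19/518381 ≈ -0.0013973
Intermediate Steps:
p(L, u) = u*(6 + L)
G(J) = √19 (G(J) = √((6 + 3) + 1*(6 + 4)) = √(9 + 1*10) = √(9 + 10) = √19)
1/(-720 + G(26)) = 1/(-720 + √19)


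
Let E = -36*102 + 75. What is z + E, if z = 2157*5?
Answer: 7188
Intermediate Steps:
E = -3597 (E = -3672 + 75 = -3597)
z = 10785
z + E = 10785 - 3597 = 7188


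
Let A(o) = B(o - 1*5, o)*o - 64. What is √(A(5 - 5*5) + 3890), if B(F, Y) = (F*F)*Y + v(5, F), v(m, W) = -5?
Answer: 3*√28214 ≈ 503.91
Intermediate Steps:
B(F, Y) = -5 + Y*F² (B(F, Y) = (F*F)*Y - 5 = F²*Y - 5 = Y*F² - 5 = -5 + Y*F²)
A(o) = -64 + o*(-5 + o*(-5 + o)²) (A(o) = (-5 + o*(o - 1*5)²)*o - 64 = (-5 + o*(o - 5)²)*o - 64 = (-5 + o*(-5 + o)²)*o - 64 = o*(-5 + o*(-5 + o)²) - 64 = -64 + o*(-5 + o*(-5 + o)²))
√(A(5 - 5*5) + 3890) = √((-64 + (5 - 5*5)*(-5 + (5 - 5*5)*(-5 + (5 - 5*5))²)) + 3890) = √((-64 + (5 - 25)*(-5 + (5 - 25)*(-5 + (5 - 25))²)) + 3890) = √((-64 - 20*(-5 - 20*(-5 - 20)²)) + 3890) = √((-64 - 20*(-5 - 20*(-25)²)) + 3890) = √((-64 - 20*(-5 - 20*625)) + 3890) = √((-64 - 20*(-5 - 12500)) + 3890) = √((-64 - 20*(-12505)) + 3890) = √((-64 + 250100) + 3890) = √(250036 + 3890) = √253926 = 3*√28214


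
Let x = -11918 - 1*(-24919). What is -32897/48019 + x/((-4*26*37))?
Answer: -750882675/184777112 ≈ -4.0637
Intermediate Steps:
x = 13001 (x = -11918 + 24919 = 13001)
-32897/48019 + x/((-4*26*37)) = -32897/48019 + 13001/((-4*26*37)) = -32897*1/48019 + 13001/((-104*37)) = -32897/48019 + 13001/(-3848) = -32897/48019 + 13001*(-1/3848) = -32897/48019 - 13001/3848 = -750882675/184777112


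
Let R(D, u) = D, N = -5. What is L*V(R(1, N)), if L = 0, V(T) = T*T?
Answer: 0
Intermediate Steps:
V(T) = T²
L*V(R(1, N)) = 0*1² = 0*1 = 0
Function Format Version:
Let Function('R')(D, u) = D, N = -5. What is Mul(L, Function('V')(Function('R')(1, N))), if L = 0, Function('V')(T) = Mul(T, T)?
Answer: 0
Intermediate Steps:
Function('V')(T) = Pow(T, 2)
Mul(L, Function('V')(Function('R')(1, N))) = Mul(0, Pow(1, 2)) = Mul(0, 1) = 0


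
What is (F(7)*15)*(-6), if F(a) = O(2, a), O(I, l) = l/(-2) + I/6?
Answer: 285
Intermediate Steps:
O(I, l) = -l/2 + I/6 (O(I, l) = l*(-½) + I*(⅙) = -l/2 + I/6)
F(a) = ⅓ - a/2 (F(a) = -a/2 + (⅙)*2 = -a/2 + ⅓ = ⅓ - a/2)
(F(7)*15)*(-6) = ((⅓ - ½*7)*15)*(-6) = ((⅓ - 7/2)*15)*(-6) = -19/6*15*(-6) = -95/2*(-6) = 285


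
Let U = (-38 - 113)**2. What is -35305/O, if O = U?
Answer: -35305/22801 ≈ -1.5484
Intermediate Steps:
U = 22801 (U = (-151)**2 = 22801)
O = 22801
-35305/O = -35305/22801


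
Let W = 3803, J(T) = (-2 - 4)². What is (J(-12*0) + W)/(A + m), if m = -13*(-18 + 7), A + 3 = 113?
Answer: 349/23 ≈ 15.174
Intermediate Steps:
A = 110 (A = -3 + 113 = 110)
J(T) = 36 (J(T) = (-6)² = 36)
m = 143 (m = -13*(-11) = 143)
(J(-12*0) + W)/(A + m) = (36 + 3803)/(110 + 143) = 3839/253 = 3839*(1/253) = 349/23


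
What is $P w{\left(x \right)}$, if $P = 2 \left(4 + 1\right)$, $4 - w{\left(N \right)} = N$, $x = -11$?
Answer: $150$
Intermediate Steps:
$w{\left(N \right)} = 4 - N$
$P = 10$ ($P = 2 \cdot 5 = 10$)
$P w{\left(x \right)} = 10 \left(4 - -11\right) = 10 \left(4 + 11\right) = 10 \cdot 15 = 150$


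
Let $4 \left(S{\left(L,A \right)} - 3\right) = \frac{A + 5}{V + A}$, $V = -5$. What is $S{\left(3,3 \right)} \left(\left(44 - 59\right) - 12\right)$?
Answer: $-54$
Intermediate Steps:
$S{\left(L,A \right)} = 3 + \frac{5 + A}{4 \left(-5 + A\right)}$ ($S{\left(L,A \right)} = 3 + \frac{\left(A + 5\right) \frac{1}{-5 + A}}{4} = 3 + \frac{\left(5 + A\right) \frac{1}{-5 + A}}{4} = 3 + \frac{\frac{1}{-5 + A} \left(5 + A\right)}{4} = 3 + \frac{5 + A}{4 \left(-5 + A\right)}$)
$S{\left(3,3 \right)} \left(\left(44 - 59\right) - 12\right) = \frac{-55 + 13 \cdot 3}{4 \left(-5 + 3\right)} \left(\left(44 - 59\right) - 12\right) = \frac{-55 + 39}{4 \left(-2\right)} \left(-15 - 12\right) = \frac{1}{4} \left(- \frac{1}{2}\right) \left(-16\right) \left(-27\right) = 2 \left(-27\right) = -54$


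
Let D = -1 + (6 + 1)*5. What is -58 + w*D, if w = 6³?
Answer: 7286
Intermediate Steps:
w = 216
D = 34 (D = -1 + 7*5 = -1 + 35 = 34)
-58 + w*D = -58 + 216*34 = -58 + 7344 = 7286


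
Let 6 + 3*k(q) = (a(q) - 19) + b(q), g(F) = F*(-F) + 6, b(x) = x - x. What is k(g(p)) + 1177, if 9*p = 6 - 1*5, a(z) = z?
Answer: 284471/243 ≈ 1170.7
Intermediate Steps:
p = ⅑ (p = (6 - 1*5)/9 = (6 - 5)/9 = (⅑)*1 = ⅑ ≈ 0.11111)
b(x) = 0
g(F) = 6 - F² (g(F) = -F² + 6 = 6 - F²)
k(q) = -25/3 + q/3 (k(q) = -2 + ((q - 19) + 0)/3 = -2 + ((-19 + q) + 0)/3 = -2 + (-19 + q)/3 = -2 + (-19/3 + q/3) = -25/3 + q/3)
k(g(p)) + 1177 = (-25/3 + (6 - (⅑)²)/3) + 1177 = (-25/3 + (6 - 1*1/81)/3) + 1177 = (-25/3 + (6 - 1/81)/3) + 1177 = (-25/3 + (⅓)*(485/81)) + 1177 = (-25/3 + 485/243) + 1177 = -1540/243 + 1177 = 284471/243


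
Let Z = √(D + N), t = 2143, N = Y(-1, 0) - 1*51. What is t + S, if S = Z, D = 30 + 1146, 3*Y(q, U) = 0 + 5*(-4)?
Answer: 2143 + √10065/3 ≈ 2176.4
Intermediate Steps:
Y(q, U) = -20/3 (Y(q, U) = (0 + 5*(-4))/3 = (0 - 20)/3 = (⅓)*(-20) = -20/3)
D = 1176
N = -173/3 (N = -20/3 - 1*51 = -20/3 - 51 = -173/3 ≈ -57.667)
Z = √10065/3 (Z = √(1176 - 173/3) = √(3355/3) = √10065/3 ≈ 33.441)
S = √10065/3 ≈ 33.441
t + S = 2143 + √10065/3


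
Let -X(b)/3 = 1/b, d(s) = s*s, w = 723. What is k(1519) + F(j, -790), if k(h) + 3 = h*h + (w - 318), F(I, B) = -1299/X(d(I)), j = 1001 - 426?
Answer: 145468388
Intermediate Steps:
d(s) = s²
j = 575
X(b) = -3/b
F(I, B) = 433*I² (F(I, B) = -1299*(-I²/3) = -(-433)*I² = 433*I²)
k(h) = 402 + h² (k(h) = -3 + (h*h + (723 - 318)) = -3 + (h² + 405) = -3 + (405 + h²) = 402 + h²)
k(1519) + F(j, -790) = (402 + 1519²) + 433*575² = (402 + 2307361) + 433*330625 = 2307763 + 143160625 = 145468388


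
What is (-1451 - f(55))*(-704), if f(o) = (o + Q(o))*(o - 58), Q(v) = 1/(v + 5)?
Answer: 4526544/5 ≈ 9.0531e+5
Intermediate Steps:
Q(v) = 1/(5 + v)
f(o) = (-58 + o)*(o + 1/(5 + o)) (f(o) = (o + 1/(5 + o))*(o - 58) = (o + 1/(5 + o))*(-58 + o) = (-58 + o)*(o + 1/(5 + o)))
(-1451 - f(55))*(-704) = (-1451 - (-58 + 55 + 55*(-58 + 55)*(5 + 55))/(5 + 55))*(-704) = (-1451 - (-58 + 55 + 55*(-3)*60)/60)*(-704) = (-1451 - (-58 + 55 - 9900)/60)*(-704) = (-1451 - (-9903)/60)*(-704) = (-1451 - 1*(-3301/20))*(-704) = (-1451 + 3301/20)*(-704) = -25719/20*(-704) = 4526544/5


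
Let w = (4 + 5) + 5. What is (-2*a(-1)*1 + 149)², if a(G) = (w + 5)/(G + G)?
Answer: 28224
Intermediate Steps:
w = 14 (w = 9 + 5 = 14)
a(G) = 19/(2*G) (a(G) = (14 + 5)/(G + G) = 19/((2*G)) = 19*(1/(2*G)) = 19/(2*G))
(-2*a(-1)*1 + 149)² = (-19/(-1)*1 + 149)² = (-19*(-1)*1 + 149)² = (-2*(-19/2)*1 + 149)² = (19*1 + 149)² = (19 + 149)² = 168² = 28224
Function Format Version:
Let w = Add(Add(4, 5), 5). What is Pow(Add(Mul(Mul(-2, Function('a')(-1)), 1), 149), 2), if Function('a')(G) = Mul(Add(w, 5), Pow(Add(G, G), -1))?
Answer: 28224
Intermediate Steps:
w = 14 (w = Add(9, 5) = 14)
Function('a')(G) = Mul(Rational(19, 2), Pow(G, -1)) (Function('a')(G) = Mul(Add(14, 5), Pow(Add(G, G), -1)) = Mul(19, Pow(Mul(2, G), -1)) = Mul(19, Mul(Rational(1, 2), Pow(G, -1))) = Mul(Rational(19, 2), Pow(G, -1)))
Pow(Add(Mul(Mul(-2, Function('a')(-1)), 1), 149), 2) = Pow(Add(Mul(Mul(-2, Mul(Rational(19, 2), Pow(-1, -1))), 1), 149), 2) = Pow(Add(Mul(Mul(-2, Mul(Rational(19, 2), -1)), 1), 149), 2) = Pow(Add(Mul(Mul(-2, Rational(-19, 2)), 1), 149), 2) = Pow(Add(Mul(19, 1), 149), 2) = Pow(Add(19, 149), 2) = Pow(168, 2) = 28224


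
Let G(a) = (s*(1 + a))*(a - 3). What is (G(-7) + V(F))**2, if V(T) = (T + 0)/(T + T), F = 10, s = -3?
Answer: 128881/4 ≈ 32220.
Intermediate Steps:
V(T) = 1/2 (V(T) = T/((2*T)) = T*(1/(2*T)) = 1/2)
G(a) = (-3 + a)*(-3 - 3*a) (G(a) = (-3*(1 + a))*(a - 3) = (-3 - 3*a)*(-3 + a) = (-3 + a)*(-3 - 3*a))
(G(-7) + V(F))**2 = ((9 - 3*(-7)**2 + 6*(-7)) + 1/2)**2 = ((9 - 3*49 - 42) + 1/2)**2 = ((9 - 147 - 42) + 1/2)**2 = (-180 + 1/2)**2 = (-359/2)**2 = 128881/4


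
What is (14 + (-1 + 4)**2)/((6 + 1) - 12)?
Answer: -23/5 ≈ -4.6000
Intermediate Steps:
(14 + (-1 + 4)**2)/((6 + 1) - 12) = (14 + 3**2)/(7 - 12) = (14 + 9)/(-5) = 23*(-1/5) = -23/5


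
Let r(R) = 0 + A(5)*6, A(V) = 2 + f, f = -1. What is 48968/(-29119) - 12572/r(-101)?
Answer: -183188938/87357 ≈ -2097.0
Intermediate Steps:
A(V) = 1 (A(V) = 2 - 1 = 1)
r(R) = 6 (r(R) = 0 + 1*6 = 0 + 6 = 6)
48968/(-29119) - 12572/r(-101) = 48968/(-29119) - 12572/6 = 48968*(-1/29119) - 12572*⅙ = -48968/29119 - 6286/3 = -183188938/87357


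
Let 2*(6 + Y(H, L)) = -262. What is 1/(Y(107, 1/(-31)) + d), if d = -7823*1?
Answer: -1/7960 ≈ -0.00012563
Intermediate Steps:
Y(H, L) = -137 (Y(H, L) = -6 + (1/2)*(-262) = -6 - 131 = -137)
d = -7823
1/(Y(107, 1/(-31)) + d) = 1/(-137 - 7823) = 1/(-7960) = -1/7960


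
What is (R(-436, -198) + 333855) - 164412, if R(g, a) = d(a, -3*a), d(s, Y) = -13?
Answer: 169430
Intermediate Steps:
R(g, a) = -13
(R(-436, -198) + 333855) - 164412 = (-13 + 333855) - 164412 = 333842 - 164412 = 169430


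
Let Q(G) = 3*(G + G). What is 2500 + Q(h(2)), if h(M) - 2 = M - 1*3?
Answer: 2506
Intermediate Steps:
h(M) = -1 + M (h(M) = 2 + (M - 1*3) = 2 + (M - 3) = 2 + (-3 + M) = -1 + M)
Q(G) = 6*G (Q(G) = 3*(2*G) = 6*G)
2500 + Q(h(2)) = 2500 + 6*(-1 + 2) = 2500 + 6*1 = 2500 + 6 = 2506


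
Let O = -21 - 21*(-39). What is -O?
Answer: -798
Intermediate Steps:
O = 798 (O = -21 + 819 = 798)
-O = -1*798 = -798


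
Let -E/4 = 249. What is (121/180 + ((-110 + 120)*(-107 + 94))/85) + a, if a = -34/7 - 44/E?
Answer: -10080743/1777860 ≈ -5.6702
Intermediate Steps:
E = -996 (E = -4*249 = -996)
a = -8389/1743 (a = -34/7 - 44/(-996) = -34*⅐ - 44*(-1/996) = -34/7 + 11/249 = -8389/1743 ≈ -4.8130)
(121/180 + ((-110 + 120)*(-107 + 94))/85) + a = (121/180 + ((-110 + 120)*(-107 + 94))/85) - 8389/1743 = (121*(1/180) + (10*(-13))*(1/85)) - 8389/1743 = (121/180 - 130*1/85) - 8389/1743 = (121/180 - 26/17) - 8389/1743 = -2623/3060 - 8389/1743 = -10080743/1777860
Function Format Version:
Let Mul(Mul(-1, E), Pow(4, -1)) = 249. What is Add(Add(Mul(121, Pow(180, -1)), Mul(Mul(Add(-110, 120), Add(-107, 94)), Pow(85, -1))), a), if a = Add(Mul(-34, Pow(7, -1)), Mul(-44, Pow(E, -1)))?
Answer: Rational(-10080743, 1777860) ≈ -5.6702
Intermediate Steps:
E = -996 (E = Mul(-4, 249) = -996)
a = Rational(-8389, 1743) (a = Add(Mul(-34, Pow(7, -1)), Mul(-44, Pow(-996, -1))) = Add(Mul(-34, Rational(1, 7)), Mul(-44, Rational(-1, 996))) = Add(Rational(-34, 7), Rational(11, 249)) = Rational(-8389, 1743) ≈ -4.8130)
Add(Add(Mul(121, Pow(180, -1)), Mul(Mul(Add(-110, 120), Add(-107, 94)), Pow(85, -1))), a) = Add(Add(Mul(121, Pow(180, -1)), Mul(Mul(Add(-110, 120), Add(-107, 94)), Pow(85, -1))), Rational(-8389, 1743)) = Add(Add(Mul(121, Rational(1, 180)), Mul(Mul(10, -13), Rational(1, 85))), Rational(-8389, 1743)) = Add(Add(Rational(121, 180), Mul(-130, Rational(1, 85))), Rational(-8389, 1743)) = Add(Add(Rational(121, 180), Rational(-26, 17)), Rational(-8389, 1743)) = Add(Rational(-2623, 3060), Rational(-8389, 1743)) = Rational(-10080743, 1777860)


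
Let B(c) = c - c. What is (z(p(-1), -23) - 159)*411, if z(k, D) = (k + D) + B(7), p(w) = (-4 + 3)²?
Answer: -74391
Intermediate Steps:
B(c) = 0
p(w) = 1 (p(w) = (-1)² = 1)
z(k, D) = D + k (z(k, D) = (k + D) + 0 = (D + k) + 0 = D + k)
(z(p(-1), -23) - 159)*411 = ((-23 + 1) - 159)*411 = (-22 - 159)*411 = -181*411 = -74391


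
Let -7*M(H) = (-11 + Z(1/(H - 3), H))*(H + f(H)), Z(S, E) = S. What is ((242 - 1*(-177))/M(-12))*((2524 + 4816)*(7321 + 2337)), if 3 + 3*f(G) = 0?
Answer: -1559396615700/1079 ≈ -1.4452e+9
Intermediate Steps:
f(G) = -1 (f(G) = -1 + (⅓)*0 = -1 + 0 = -1)
M(H) = -(-1 + H)*(-11 + 1/(-3 + H))/7 (M(H) = -(-11 + 1/(H - 3))*(H - 1)/7 = -(-11 + 1/(-3 + H))*(-1 + H)/7 = -(-1 + H)*(-11 + 1/(-3 + H))/7)
((242 - 1*(-177))/M(-12))*((2524 + 4816)*(7321 + 2337)) = ((242 - 1*(-177))/(((34 - 45*(-12) + 11*(-12)²)/(7*(-3 - 12)))))*((2524 + 4816)*(7321 + 2337)) = ((242 + 177)/(((⅐)*(34 + 540 + 11*144)/(-15))))*(7340*9658) = (419/(((⅐)*(-1/15)*(34 + 540 + 1584))))*70889720 = (419/(((⅐)*(-1/15)*2158)))*70889720 = (419/(-2158/105))*70889720 = (419*(-105/2158))*70889720 = -43995/2158*70889720 = -1559396615700/1079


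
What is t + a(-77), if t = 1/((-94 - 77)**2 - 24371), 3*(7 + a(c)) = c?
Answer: -477257/14610 ≈ -32.666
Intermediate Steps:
a(c) = -7 + c/3
t = 1/4870 (t = 1/((-171)**2 - 24371) = 1/(29241 - 24371) = 1/4870 ≈ 0.00020534)
t + a(-77) = 1/4870 + (-7 + (1/3)*(-77)) = 1/4870 + (-7 - 77/3) = 1/4870 - 98/3 = -477257/14610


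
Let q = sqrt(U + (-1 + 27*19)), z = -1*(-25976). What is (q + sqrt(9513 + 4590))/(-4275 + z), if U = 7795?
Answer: 3*sqrt(923)/21701 + 3*sqrt(1567)/21701 ≈ 0.0096723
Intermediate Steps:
z = 25976
q = 3*sqrt(923) (q = sqrt(7795 + (-1 + 27*19)) = sqrt(7795 + (-1 + 513)) = sqrt(7795 + 512) = sqrt(8307) = 3*sqrt(923) ≈ 91.143)
(q + sqrt(9513 + 4590))/(-4275 + z) = (3*sqrt(923) + sqrt(9513 + 4590))/(-4275 + 25976) = (3*sqrt(923) + sqrt(14103))/21701 = (3*sqrt(923) + 3*sqrt(1567))*(1/21701) = 3*sqrt(923)/21701 + 3*sqrt(1567)/21701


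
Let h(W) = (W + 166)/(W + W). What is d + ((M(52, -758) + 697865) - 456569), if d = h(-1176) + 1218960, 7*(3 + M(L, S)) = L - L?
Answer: 1717258033/1176 ≈ 1.4603e+6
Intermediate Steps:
h(W) = (166 + W)/(2*W) (h(W) = (166 + W)/((2*W)) = (166 + W)*(1/(2*W)) = (166 + W)/(2*W))
M(L, S) = -3 (M(L, S) = -3 + (L - L)/7 = -3 + (⅐)*0 = -3 + 0 = -3)
d = 1433497465/1176 (d = (½)*(166 - 1176)/(-1176) + 1218960 = (½)*(-1/1176)*(-1010) + 1218960 = 505/1176 + 1218960 = 1433497465/1176 ≈ 1.2190e+6)
d + ((M(52, -758) + 697865) - 456569) = 1433497465/1176 + ((-3 + 697865) - 456569) = 1433497465/1176 + (697862 - 456569) = 1433497465/1176 + 241293 = 1717258033/1176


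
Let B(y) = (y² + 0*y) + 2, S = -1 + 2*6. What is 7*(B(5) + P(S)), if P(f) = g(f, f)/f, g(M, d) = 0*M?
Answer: 189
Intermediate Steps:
g(M, d) = 0
S = 11 (S = -1 + 12 = 11)
B(y) = 2 + y² (B(y) = (y² + 0) + 2 = y² + 2 = 2 + y²)
P(f) = 0 (P(f) = 0/f = 0)
7*(B(5) + P(S)) = 7*((2 + 5²) + 0) = 7*((2 + 25) + 0) = 7*(27 + 0) = 7*27 = 189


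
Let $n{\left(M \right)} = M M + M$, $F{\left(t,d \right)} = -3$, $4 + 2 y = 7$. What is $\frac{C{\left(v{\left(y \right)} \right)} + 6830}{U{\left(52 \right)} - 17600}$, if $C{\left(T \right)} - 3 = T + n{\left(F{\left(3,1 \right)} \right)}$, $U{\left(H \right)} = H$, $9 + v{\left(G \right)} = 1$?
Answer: $- \frac{6831}{17548} \approx -0.38928$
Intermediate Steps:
$y = \frac{3}{2}$ ($y = -2 + \frac{1}{2} \cdot 7 = -2 + \frac{7}{2} = \frac{3}{2} \approx 1.5$)
$v{\left(G \right)} = -8$ ($v{\left(G \right)} = -9 + 1 = -8$)
$n{\left(M \right)} = M + M^{2}$ ($n{\left(M \right)} = M^{2} + M = M + M^{2}$)
$C{\left(T \right)} = 9 + T$ ($C{\left(T \right)} = 3 + \left(T - 3 \left(1 - 3\right)\right) = 3 + \left(T - -6\right) = 3 + \left(T + 6\right) = 3 + \left(6 + T\right) = 9 + T$)
$\frac{C{\left(v{\left(y \right)} \right)} + 6830}{U{\left(52 \right)} - 17600} = \frac{\left(9 - 8\right) + 6830}{52 - 17600} = \frac{1 + 6830}{-17548} = 6831 \left(- \frac{1}{17548}\right) = - \frac{6831}{17548}$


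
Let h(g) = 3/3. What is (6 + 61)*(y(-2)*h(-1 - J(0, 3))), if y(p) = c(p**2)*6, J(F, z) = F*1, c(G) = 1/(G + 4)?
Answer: 201/4 ≈ 50.250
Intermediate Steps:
c(G) = 1/(4 + G)
J(F, z) = F
y(p) = 6/(4 + p**2)
h(g) = 1 (h(g) = 3*(1/3) = 1)
(6 + 61)*(y(-2)*h(-1 - J(0, 3))) = (6 + 61)*((6/(4 + (-2)**2))*1) = 67*((6/(4 + 4))*1) = 67*((6/8)*1) = 67*((6*(1/8))*1) = 67*((3/4)*1) = 67*(3/4) = 201/4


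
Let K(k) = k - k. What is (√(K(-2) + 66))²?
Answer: 66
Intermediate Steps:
K(k) = 0
(√(K(-2) + 66))² = (√(0 + 66))² = (√66)² = 66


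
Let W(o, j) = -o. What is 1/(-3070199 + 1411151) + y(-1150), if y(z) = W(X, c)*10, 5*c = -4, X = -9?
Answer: 149314319/1659048 ≈ 90.000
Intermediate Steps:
c = -⅘ (c = (⅕)*(-4) = -⅘ ≈ -0.80000)
y(z) = 90 (y(z) = -1*(-9)*10 = 9*10 = 90)
1/(-3070199 + 1411151) + y(-1150) = 1/(-3070199 + 1411151) + 90 = 1/(-1659048) + 90 = -1/1659048 + 90 = 149314319/1659048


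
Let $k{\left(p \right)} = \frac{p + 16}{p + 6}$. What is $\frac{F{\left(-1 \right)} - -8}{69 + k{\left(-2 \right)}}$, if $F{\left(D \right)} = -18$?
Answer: $- \frac{4}{29} \approx -0.13793$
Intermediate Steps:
$k{\left(p \right)} = \frac{16 + p}{6 + p}$
$\frac{F{\left(-1 \right)} - -8}{69 + k{\left(-2 \right)}} = \frac{-18 - -8}{69 + \frac{16 - 2}{6 - 2}} = \frac{-18 + 8}{69 + \frac{1}{4} \cdot 14} = - \frac{10}{69 + \frac{1}{4} \cdot 14} = - \frac{10}{69 + \frac{7}{2}} = - \frac{10}{\frac{145}{2}} = \left(-10\right) \frac{2}{145} = - \frac{4}{29}$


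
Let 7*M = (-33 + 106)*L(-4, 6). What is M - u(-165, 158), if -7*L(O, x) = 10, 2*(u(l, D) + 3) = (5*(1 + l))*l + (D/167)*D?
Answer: -554288929/8183 ≈ -67737.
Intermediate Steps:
u(l, D) = -3 + D²/334 + l*(5 + 5*l)/2 (u(l, D) = -3 + ((5*(1 + l))*l + (D/167)*D)/2 = -3 + ((5 + 5*l)*l + (D*(1/167))*D)/2 = -3 + (l*(5 + 5*l) + (D/167)*D)/2 = -3 + (l*(5 + 5*l) + D²/167)/2 = -3 + (D²/167 + l*(5 + 5*l))/2 = -3 + (D²/334 + l*(5 + 5*l)/2) = -3 + D²/334 + l*(5 + 5*l)/2)
L(O, x) = -10/7 (L(O, x) = -⅐*10 = -10/7)
M = -730/49 (M = ((-33 + 106)*(-10/7))/7 = (73*(-10/7))/7 = (⅐)*(-730/7) = -730/49 ≈ -14.898)
M - u(-165, 158) = -730/49 - (-3 + (1/334)*158² + (5/2)*(-165) + (5/2)*(-165)²) = -730/49 - (-3 + (1/334)*24964 - 825/2 + (5/2)*27225) = -730/49 - (-3 + 12482/167 - 825/2 + 136125/2) = -730/49 - 1*11309531/167 = -730/49 - 11309531/167 = -554288929/8183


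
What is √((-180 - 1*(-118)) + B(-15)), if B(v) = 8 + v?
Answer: I*√69 ≈ 8.3066*I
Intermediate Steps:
√((-180 - 1*(-118)) + B(-15)) = √((-180 - 1*(-118)) + (8 - 15)) = √((-180 + 118) - 7) = √(-62 - 7) = √(-69) = I*√69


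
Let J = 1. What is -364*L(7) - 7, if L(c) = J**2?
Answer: -371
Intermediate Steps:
L(c) = 1 (L(c) = 1**2 = 1)
-364*L(7) - 7 = -364*1 - 7 = -364 - 7 = -371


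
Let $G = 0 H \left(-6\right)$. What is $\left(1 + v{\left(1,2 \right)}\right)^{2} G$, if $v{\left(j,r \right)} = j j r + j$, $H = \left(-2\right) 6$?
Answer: $0$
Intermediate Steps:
$H = -12$
$v{\left(j,r \right)} = j + r j^{2}$ ($v{\left(j,r \right)} = j^{2} r + j = r j^{2} + j = j + r j^{2}$)
$G = 0$ ($G = 0 \left(-12\right) \left(-6\right) = 0 \left(-6\right) = 0$)
$\left(1 + v{\left(1,2 \right)}\right)^{2} G = \left(1 + 1 \left(1 + 1 \cdot 2\right)\right)^{2} \cdot 0 = \left(1 + 1 \left(1 + 2\right)\right)^{2} \cdot 0 = \left(1 + 1 \cdot 3\right)^{2} \cdot 0 = \left(1 + 3\right)^{2} \cdot 0 = 4^{2} \cdot 0 = 16 \cdot 0 = 0$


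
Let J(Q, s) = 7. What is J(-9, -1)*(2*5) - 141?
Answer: -71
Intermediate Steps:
J(-9, -1)*(2*5) - 141 = 7*(2*5) - 141 = 7*10 - 141 = 70 - 141 = -71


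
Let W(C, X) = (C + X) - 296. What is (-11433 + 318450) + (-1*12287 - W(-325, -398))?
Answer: 295749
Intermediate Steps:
W(C, X) = -296 + C + X
(-11433 + 318450) + (-1*12287 - W(-325, -398)) = (-11433 + 318450) + (-1*12287 - (-296 - 325 - 398)) = 307017 + (-12287 - 1*(-1019)) = 307017 + (-12287 + 1019) = 307017 - 11268 = 295749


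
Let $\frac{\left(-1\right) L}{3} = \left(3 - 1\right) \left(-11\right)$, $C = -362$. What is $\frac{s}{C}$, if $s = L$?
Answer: $- \frac{33}{181} \approx -0.18232$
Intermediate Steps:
$L = 66$ ($L = - 3 \left(3 - 1\right) \left(-11\right) = - 3 \cdot 2 \left(-11\right) = \left(-3\right) \left(-22\right) = 66$)
$s = 66$
$\frac{s}{C} = \frac{66}{-362} = 66 \left(- \frac{1}{362}\right) = - \frac{33}{181}$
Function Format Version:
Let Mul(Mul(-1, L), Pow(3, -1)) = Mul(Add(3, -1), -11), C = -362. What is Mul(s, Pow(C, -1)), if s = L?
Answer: Rational(-33, 181) ≈ -0.18232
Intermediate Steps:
L = 66 (L = Mul(-3, Mul(Add(3, -1), -11)) = Mul(-3, Mul(2, -11)) = Mul(-3, -22) = 66)
s = 66
Mul(s, Pow(C, -1)) = Mul(66, Pow(-362, -1)) = Mul(66, Rational(-1, 362)) = Rational(-33, 181)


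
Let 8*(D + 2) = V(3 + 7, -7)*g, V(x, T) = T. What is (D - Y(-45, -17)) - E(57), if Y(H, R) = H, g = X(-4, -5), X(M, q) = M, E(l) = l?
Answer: -21/2 ≈ -10.500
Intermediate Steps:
g = -4
D = 3/2 (D = -2 + (-7*(-4))/8 = -2 + (⅛)*28 = -2 + 7/2 = 3/2 ≈ 1.5000)
(D - Y(-45, -17)) - E(57) = (3/2 - 1*(-45)) - 1*57 = (3/2 + 45) - 57 = 93/2 - 57 = -21/2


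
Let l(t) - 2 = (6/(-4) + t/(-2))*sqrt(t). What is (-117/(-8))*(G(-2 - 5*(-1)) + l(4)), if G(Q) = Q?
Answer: -117/4 ≈ -29.250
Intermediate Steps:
l(t) = 2 + sqrt(t)*(-3/2 - t/2) (l(t) = 2 + (6/(-4) + t/(-2))*sqrt(t) = 2 + (6*(-1/4) + t*(-1/2))*sqrt(t) = 2 + (-3/2 - t/2)*sqrt(t) = 2 + sqrt(t)*(-3/2 - t/2))
(-117/(-8))*(G(-2 - 5*(-1)) + l(4)) = (-117/(-8))*((-2 - 5*(-1)) + (2 - 3*sqrt(4)/2 - 4**(3/2)/2)) = (-117*(-1/8))*((-2 + 5) + (2 - 3/2*2 - 1/2*8)) = 117*(3 + (2 - 3 - 4))/8 = 117*(3 - 5)/8 = (117/8)*(-2) = -117/4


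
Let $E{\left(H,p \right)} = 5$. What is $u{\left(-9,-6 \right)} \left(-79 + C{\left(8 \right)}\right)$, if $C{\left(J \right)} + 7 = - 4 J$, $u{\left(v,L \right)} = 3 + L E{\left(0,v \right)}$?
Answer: $3186$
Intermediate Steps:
$u{\left(v,L \right)} = 3 + 5 L$ ($u{\left(v,L \right)} = 3 + L 5 = 3 + 5 L$)
$C{\left(J \right)} = -7 - 4 J$
$u{\left(-9,-6 \right)} \left(-79 + C{\left(8 \right)}\right) = \left(3 + 5 \left(-6\right)\right) \left(-79 - 39\right) = \left(3 - 30\right) \left(-79 - 39\right) = - 27 \left(-79 - 39\right) = \left(-27\right) \left(-118\right) = 3186$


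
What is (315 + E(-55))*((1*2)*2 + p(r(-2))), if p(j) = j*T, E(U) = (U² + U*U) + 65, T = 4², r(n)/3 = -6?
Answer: -1826120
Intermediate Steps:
r(n) = -18 (r(n) = 3*(-6) = -18)
T = 16
E(U) = 65 + 2*U² (E(U) = (U² + U²) + 65 = 2*U² + 65 = 65 + 2*U²)
p(j) = 16*j (p(j) = j*16 = 16*j)
(315 + E(-55))*((1*2)*2 + p(r(-2))) = (315 + (65 + 2*(-55)²))*((1*2)*2 + 16*(-18)) = (315 + (65 + 2*3025))*(2*2 - 288) = (315 + (65 + 6050))*(4 - 288) = (315 + 6115)*(-284) = 6430*(-284) = -1826120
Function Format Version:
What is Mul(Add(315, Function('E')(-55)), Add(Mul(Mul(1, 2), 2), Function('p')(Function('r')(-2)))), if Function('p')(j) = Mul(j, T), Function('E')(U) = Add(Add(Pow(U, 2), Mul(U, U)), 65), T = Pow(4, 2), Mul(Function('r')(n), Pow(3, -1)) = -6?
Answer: -1826120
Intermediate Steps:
Function('r')(n) = -18 (Function('r')(n) = Mul(3, -6) = -18)
T = 16
Function('E')(U) = Add(65, Mul(2, Pow(U, 2))) (Function('E')(U) = Add(Add(Pow(U, 2), Pow(U, 2)), 65) = Add(Mul(2, Pow(U, 2)), 65) = Add(65, Mul(2, Pow(U, 2))))
Function('p')(j) = Mul(16, j) (Function('p')(j) = Mul(j, 16) = Mul(16, j))
Mul(Add(315, Function('E')(-55)), Add(Mul(Mul(1, 2), 2), Function('p')(Function('r')(-2)))) = Mul(Add(315, Add(65, Mul(2, Pow(-55, 2)))), Add(Mul(Mul(1, 2), 2), Mul(16, -18))) = Mul(Add(315, Add(65, Mul(2, 3025))), Add(Mul(2, 2), -288)) = Mul(Add(315, Add(65, 6050)), Add(4, -288)) = Mul(Add(315, 6115), -284) = Mul(6430, -284) = -1826120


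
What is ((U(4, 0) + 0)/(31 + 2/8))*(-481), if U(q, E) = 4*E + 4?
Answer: -7696/125 ≈ -61.568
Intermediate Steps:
U(q, E) = 4 + 4*E
((U(4, 0) + 0)/(31 + 2/8))*(-481) = (((4 + 4*0) + 0)/(31 + 2/8))*(-481) = (((4 + 0) + 0)/(31 + 2*(1/8)))*(-481) = ((4 + 0)/(31 + 1/4))*(-481) = (4/(125/4))*(-481) = (4*(4/125))*(-481) = (16/125)*(-481) = -7696/125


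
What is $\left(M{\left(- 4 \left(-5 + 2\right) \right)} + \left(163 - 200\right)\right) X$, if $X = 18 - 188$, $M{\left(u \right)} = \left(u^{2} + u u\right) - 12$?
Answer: $-40630$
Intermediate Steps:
$M{\left(u \right)} = -12 + 2 u^{2}$ ($M{\left(u \right)} = \left(u^{2} + u^{2}\right) - 12 = 2 u^{2} - 12 = -12 + 2 u^{2}$)
$X = -170$
$\left(M{\left(- 4 \left(-5 + 2\right) \right)} + \left(163 - 200\right)\right) X = \left(\left(-12 + 2 \left(- 4 \left(-5 + 2\right)\right)^{2}\right) + \left(163 - 200\right)\right) \left(-170\right) = \left(\left(-12 + 2 \left(\left(-4\right) \left(-3\right)\right)^{2}\right) - 37\right) \left(-170\right) = \left(\left(-12 + 2 \cdot 12^{2}\right) - 37\right) \left(-170\right) = \left(\left(-12 + 2 \cdot 144\right) - 37\right) \left(-170\right) = \left(\left(-12 + 288\right) - 37\right) \left(-170\right) = \left(276 - 37\right) \left(-170\right) = 239 \left(-170\right) = -40630$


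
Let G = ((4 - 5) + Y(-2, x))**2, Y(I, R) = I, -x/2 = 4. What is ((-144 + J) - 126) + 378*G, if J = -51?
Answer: 3081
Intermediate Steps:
x = -8 (x = -2*4 = -8)
G = 9 (G = ((4 - 5) - 2)**2 = (-1 - 2)**2 = (-3)**2 = 9)
((-144 + J) - 126) + 378*G = ((-144 - 51) - 126) + 378*9 = (-195 - 126) + 3402 = -321 + 3402 = 3081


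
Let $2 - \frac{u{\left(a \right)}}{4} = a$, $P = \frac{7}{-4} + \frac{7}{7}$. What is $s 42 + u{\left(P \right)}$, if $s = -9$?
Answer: $-367$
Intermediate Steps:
$P = - \frac{3}{4}$ ($P = 7 \left(- \frac{1}{4}\right) + 7 \cdot \frac{1}{7} = - \frac{7}{4} + 1 = - \frac{3}{4} \approx -0.75$)
$u{\left(a \right)} = 8 - 4 a$
$s 42 + u{\left(P \right)} = \left(-9\right) 42 + \left(8 - -3\right) = -378 + \left(8 + 3\right) = -378 + 11 = -367$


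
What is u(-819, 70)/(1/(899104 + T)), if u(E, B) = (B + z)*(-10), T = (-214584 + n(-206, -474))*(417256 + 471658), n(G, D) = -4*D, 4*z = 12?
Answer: 138014122461440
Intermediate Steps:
z = 3 (z = (1/4)*12 = 3)
T = -189061340832 (T = (-214584 - 4*(-474))*(417256 + 471658) = (-214584 + 1896)*888914 = -212688*888914 = -189061340832)
u(E, B) = -30 - 10*B (u(E, B) = (B + 3)*(-10) = (3 + B)*(-10) = -30 - 10*B)
u(-819, 70)/(1/(899104 + T)) = (-30 - 10*70)/(1/(899104 - 189061340832)) = (-30 - 700)/(1/(-189060441728)) = -730/(-1/189060441728) = -730*(-189060441728) = 138014122461440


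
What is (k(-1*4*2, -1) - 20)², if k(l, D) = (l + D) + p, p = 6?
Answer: 529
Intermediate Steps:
k(l, D) = 6 + D + l (k(l, D) = (l + D) + 6 = (D + l) + 6 = 6 + D + l)
(k(-1*4*2, -1) - 20)² = ((6 - 1 - 1*4*2) - 20)² = ((6 - 1 - 4*2) - 20)² = ((6 - 1 - 8) - 20)² = (-3 - 20)² = (-23)² = 529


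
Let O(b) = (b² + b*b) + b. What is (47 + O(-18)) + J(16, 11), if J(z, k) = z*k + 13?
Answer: 866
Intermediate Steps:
J(z, k) = 13 + k*z (J(z, k) = k*z + 13 = 13 + k*z)
O(b) = b + 2*b² (O(b) = (b² + b²) + b = 2*b² + b = b + 2*b²)
(47 + O(-18)) + J(16, 11) = (47 - 18*(1 + 2*(-18))) + (13 + 11*16) = (47 - 18*(1 - 36)) + (13 + 176) = (47 - 18*(-35)) + 189 = (47 + 630) + 189 = 677 + 189 = 866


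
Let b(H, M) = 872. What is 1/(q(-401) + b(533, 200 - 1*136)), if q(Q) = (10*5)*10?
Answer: 1/1372 ≈ 0.00072886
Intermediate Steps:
q(Q) = 500 (q(Q) = 50*10 = 500)
1/(q(-401) + b(533, 200 - 1*136)) = 1/(500 + 872) = 1/1372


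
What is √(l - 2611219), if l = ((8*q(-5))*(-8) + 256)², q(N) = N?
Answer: I*√2279443 ≈ 1509.8*I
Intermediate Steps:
l = 331776 (l = ((8*(-5))*(-8) + 256)² = (-40*(-8) + 256)² = (320 + 256)² = 576² = 331776)
√(l - 2611219) = √(331776 - 2611219) = √(-2279443) = I*√2279443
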